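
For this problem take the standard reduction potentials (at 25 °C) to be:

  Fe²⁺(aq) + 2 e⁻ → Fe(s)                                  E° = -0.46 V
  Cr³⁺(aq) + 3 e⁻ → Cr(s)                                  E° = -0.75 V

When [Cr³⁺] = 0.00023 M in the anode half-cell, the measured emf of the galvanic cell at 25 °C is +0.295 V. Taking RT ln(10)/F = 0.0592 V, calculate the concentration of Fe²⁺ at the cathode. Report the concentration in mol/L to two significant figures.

Fe²⁺/Fe is the cathode, Cr³⁺/Cr the anode: E°cell = +0.29 V, n = 6.
Overall reaction: 3 Fe²⁺(aq) + 2 Cr(s) → 3 Fe(s) + 2 Cr³⁺(aq); Q = [Cr³⁺]^2/[Fe²⁺]^3.
From E = E° − (0.0592/n) log Q: log Q = (E° − E)·n/0.0592 = (+0.29 − (+0.295))·6/0.0592 = -0.5068.
So 3·log[Fe²⁺] = 2·log(0.00023) − log Q = -7.2765 − (-0.5068) = -6.7697; log[Fe²⁺] = -6.7697 / 3 = -2.2566; [Fe²⁺] = 10^(-2.2566) ≈ 0.0055 M.

0.0055 M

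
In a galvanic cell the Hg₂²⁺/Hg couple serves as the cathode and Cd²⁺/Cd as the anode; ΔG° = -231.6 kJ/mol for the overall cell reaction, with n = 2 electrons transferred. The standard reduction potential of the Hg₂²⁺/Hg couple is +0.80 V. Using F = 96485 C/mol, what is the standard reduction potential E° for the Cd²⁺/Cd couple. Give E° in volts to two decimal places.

E°cell = −ΔG°/(nF) = −(-231.6×10³)/((2)(96485)) = +1.200 V.
Since Hg₂²⁺/Hg is the cathode and Cd²⁺/Cd the anode, E°cell = E°(Hg₂²⁺/Hg) − E°(Cd²⁺/Cd).
So E°(Cd²⁺/Cd) = E°(Hg₂²⁺/Hg) − E°cell = (+0.80) − (+1.200) = -0.40 V.

-0.40 V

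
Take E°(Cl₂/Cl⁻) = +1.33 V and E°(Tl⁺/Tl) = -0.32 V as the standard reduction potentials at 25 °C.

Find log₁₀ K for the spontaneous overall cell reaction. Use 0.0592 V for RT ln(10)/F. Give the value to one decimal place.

55.7

Cathode: Cl₂/Cl⁻; anode: Tl⁺/Tl. E°cell = +1.65 V, n = 2.
log K = nE°cell / 0.0592 = (2)(+1.65) / 0.0592 = 55.7.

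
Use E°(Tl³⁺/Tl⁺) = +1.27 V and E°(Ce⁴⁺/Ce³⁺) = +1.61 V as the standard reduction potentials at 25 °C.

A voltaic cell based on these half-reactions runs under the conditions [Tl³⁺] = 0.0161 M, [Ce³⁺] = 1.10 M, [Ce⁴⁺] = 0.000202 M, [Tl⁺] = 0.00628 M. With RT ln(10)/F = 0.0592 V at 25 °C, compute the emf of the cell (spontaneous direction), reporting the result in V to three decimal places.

+0.107 V

Ce⁴⁺/Ce³⁺ is the cathode (higher E°), Tl³⁺/Tl⁺ the anode: E°cell = +1.61 − (+1.27) = +0.34 V, n = 2.
Overall: 2 Ce⁴⁺(aq) + Tl⁺(aq) → 2 Ce³⁺(aq) + Tl³⁺(aq)
Q = [Ce³⁺]^2·[Tl³⁺] / ([Ce⁴⁺]^2·[Tl⁺]); log Q = 7.881.
E = E° − (0.0592/n) log Q = +0.34 − (0.0592/2)(7.881) = +0.107 V.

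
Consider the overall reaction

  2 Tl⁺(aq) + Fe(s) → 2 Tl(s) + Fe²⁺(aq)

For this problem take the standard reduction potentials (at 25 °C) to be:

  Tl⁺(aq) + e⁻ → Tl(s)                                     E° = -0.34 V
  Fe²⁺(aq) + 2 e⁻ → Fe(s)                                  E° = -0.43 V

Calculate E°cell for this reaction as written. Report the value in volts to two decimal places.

+0.09 V

The Tl⁺/Tl couple has the higher reduction potential, so it is the cathode; Fe²⁺/Fe is oxidised at the anode.
E°cell = E°(cathode) − E°(anode) = (-0.34) − (-0.43) = +0.09 V.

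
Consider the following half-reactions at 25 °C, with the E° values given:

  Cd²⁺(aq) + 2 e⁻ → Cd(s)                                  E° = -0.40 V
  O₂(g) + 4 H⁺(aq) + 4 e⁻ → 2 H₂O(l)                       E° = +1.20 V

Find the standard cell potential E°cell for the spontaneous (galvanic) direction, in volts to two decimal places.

The O₂/H₂O couple has the higher reduction potential, so it is the cathode; Cd²⁺/Cd is oxidised at the anode.
E°cell = E°(cathode) − E°(anode) = (+1.20) − (-0.40) = +1.60 V.

+1.60 V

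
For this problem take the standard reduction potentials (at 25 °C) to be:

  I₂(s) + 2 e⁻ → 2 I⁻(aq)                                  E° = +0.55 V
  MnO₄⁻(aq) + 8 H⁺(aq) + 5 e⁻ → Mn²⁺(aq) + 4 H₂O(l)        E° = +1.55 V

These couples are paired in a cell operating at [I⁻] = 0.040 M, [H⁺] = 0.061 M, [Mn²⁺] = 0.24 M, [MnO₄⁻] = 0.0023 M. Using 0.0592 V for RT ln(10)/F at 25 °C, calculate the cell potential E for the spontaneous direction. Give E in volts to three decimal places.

MnO₄⁻/Mn²⁺ is the cathode (higher E°), I₂/I⁻ the anode: E°cell = +1.55 − (+0.55) = +1.00 V, n = 10.
Overall: 2 MnO₄⁻(aq) + 16 H⁺(aq) + 10 I⁻(aq) → 2 Mn²⁺(aq) + 8 H₂O(l) + 5 I₂(s)
Q = [Mn²⁺]^2 / ([MnO₄⁻]^2·[H⁺]^16·[I⁻]^10); log Q = 37.451.
E = E° − (0.0592/n) log Q = +1.00 − (0.0592/10)(37.451) = +0.778 V.

+0.778 V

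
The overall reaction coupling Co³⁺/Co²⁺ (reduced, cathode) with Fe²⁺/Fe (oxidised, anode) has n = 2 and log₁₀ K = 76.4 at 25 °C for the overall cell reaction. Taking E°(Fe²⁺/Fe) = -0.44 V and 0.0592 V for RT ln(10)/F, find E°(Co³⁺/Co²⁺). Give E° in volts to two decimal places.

+1.82 V

E°cell = (0.0592/n)·log K = (0.0592/2)(76.4) = +2.261 V.
Since Co³⁺/Co²⁺ is the cathode and Fe²⁺/Fe the anode, E°cell = E°(Co³⁺/Co²⁺) − E°(Fe²⁺/Fe).
So E°(Co³⁺/Co²⁺) = E°cell + E°(Fe²⁺/Fe) = +2.261 + (-0.44) = +1.82 V.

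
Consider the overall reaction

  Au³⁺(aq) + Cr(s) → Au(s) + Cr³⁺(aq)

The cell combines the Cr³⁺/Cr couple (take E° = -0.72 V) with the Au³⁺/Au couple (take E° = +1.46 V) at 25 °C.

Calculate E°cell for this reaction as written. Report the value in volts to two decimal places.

The Au³⁺/Au couple has the higher reduction potential, so it is the cathode; Cr³⁺/Cr is oxidised at the anode.
E°cell = E°(cathode) − E°(anode) = (+1.46) − (-0.72) = +2.18 V.

+2.18 V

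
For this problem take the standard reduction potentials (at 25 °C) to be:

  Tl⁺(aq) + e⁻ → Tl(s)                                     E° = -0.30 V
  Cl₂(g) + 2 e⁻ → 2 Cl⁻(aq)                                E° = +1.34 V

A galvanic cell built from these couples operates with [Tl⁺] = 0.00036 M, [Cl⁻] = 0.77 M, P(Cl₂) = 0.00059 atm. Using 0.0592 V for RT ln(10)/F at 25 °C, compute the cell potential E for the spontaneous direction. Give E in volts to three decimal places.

Cl₂/Cl⁻ is the cathode (higher E°), Tl⁺/Tl the anode: E°cell = +1.34 − (-0.30) = +1.64 V, n = 2.
Overall: Cl₂(g) + 2 Tl(s) → 2 Cl⁻(aq) + 2 Tl⁺(aq)
Q = [Cl⁻]^2·[Tl⁺]^2 / (P(Cl₂)); log Q = -3.885.
E = E° − (0.0592/n) log Q = +1.64 − (0.0592/2)(-3.885) = +1.755 V.

+1.755 V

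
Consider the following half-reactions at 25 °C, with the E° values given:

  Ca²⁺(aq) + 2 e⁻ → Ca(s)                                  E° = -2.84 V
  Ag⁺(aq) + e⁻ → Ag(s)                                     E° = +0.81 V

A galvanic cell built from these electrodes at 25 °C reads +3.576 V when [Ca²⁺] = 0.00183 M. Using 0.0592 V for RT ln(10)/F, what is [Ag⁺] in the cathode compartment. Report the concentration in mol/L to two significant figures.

0.0024 M

Ag⁺/Ag is the cathode, Ca²⁺/Ca the anode: E°cell = +3.65 V, n = 2.
Overall reaction: 2 Ag⁺(aq) + Ca(s) → 2 Ag(s) + Ca²⁺(aq); Q = [Ca²⁺]^1/[Ag⁺]^2.
From E = E° − (0.0592/n) log Q: log Q = (E° − E)·n/0.0592 = (+3.65 − (+3.576))·2/0.0592 = 2.5000.
So 2·log[Ag⁺] = 1·log(0.00183) − log Q = -2.7375 − (2.5000) = -5.2375; log[Ag⁺] = -5.2375 / 2 = -2.6187; [Ag⁺] = 10^(-2.6187) ≈ 0.0024 M.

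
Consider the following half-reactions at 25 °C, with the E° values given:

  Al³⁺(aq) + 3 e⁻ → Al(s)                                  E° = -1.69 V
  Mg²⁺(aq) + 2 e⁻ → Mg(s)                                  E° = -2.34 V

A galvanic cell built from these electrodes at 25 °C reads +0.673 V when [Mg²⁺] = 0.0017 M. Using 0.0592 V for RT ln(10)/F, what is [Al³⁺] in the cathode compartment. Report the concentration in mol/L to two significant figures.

0.0010 M

Al³⁺/Al is the cathode, Mg²⁺/Mg the anode: E°cell = +0.65 V, n = 6.
Overall reaction: 2 Al³⁺(aq) + 3 Mg(s) → 2 Al(s) + 3 Mg²⁺(aq); Q = [Mg²⁺]^3/[Al³⁺]^2.
From E = E° − (0.0592/n) log Q: log Q = (E° − E)·n/0.0592 = (+0.65 − (+0.673))·6/0.0592 = -2.3311.
So 2·log[Al³⁺] = 3·log(0.0017) − log Q = -8.3087 − (-2.3311) = -5.9776; log[Al³⁺] = -5.9776 / 2 = -2.9888; [Al³⁺] = 10^(-2.9888) ≈ 0.0010 M.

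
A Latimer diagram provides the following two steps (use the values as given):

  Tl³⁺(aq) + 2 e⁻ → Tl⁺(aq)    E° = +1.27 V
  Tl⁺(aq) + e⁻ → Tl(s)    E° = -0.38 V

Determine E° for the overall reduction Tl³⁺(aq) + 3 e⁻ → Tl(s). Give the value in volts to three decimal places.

+0.720 V

Standard free energies of sequential steps add: ΔG°₃ = ΔG°₁ + ΔG°₂, so n₃E°₃ = n₁E°₁ + n₂E°₂.
E°₃ = (2×+1.27 + 1×-0.38) / 3 = (+2.160) / 3 = +0.720 V.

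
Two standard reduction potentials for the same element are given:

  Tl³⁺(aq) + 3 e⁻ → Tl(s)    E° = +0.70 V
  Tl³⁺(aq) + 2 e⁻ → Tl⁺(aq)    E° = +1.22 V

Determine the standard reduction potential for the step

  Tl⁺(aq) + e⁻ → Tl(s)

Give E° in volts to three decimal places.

-0.340 V

Sequential free energies add, so n₃E°₃ = n₁E°₁ + n₂E°₂.
With n₃ = 3, and the known step contributing 2×(+1.22) V, the unknown satisfies 1·E° = 3×(+0.70) − 2×(+1.22) = -0.340.
E° = -0.340 / 1 = -0.340 V.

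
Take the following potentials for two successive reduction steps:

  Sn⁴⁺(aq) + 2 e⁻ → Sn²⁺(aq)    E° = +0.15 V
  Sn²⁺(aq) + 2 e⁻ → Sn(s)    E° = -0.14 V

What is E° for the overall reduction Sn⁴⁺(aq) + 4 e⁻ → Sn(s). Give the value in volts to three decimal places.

+0.005 V

Adding the free-energy changes (−nFE°) of the two steps gives −n₃FE°₃ = −n₁FE°₁ − n₂FE°₂.
E°₃ = (2×+0.15 + 2×-0.14) / 4 = (+0.020) / 4 = +0.005 V.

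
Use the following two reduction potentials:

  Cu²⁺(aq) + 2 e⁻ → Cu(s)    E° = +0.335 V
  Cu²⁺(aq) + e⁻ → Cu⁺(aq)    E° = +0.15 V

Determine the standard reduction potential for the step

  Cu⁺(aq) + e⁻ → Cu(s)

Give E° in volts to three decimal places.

+0.520 V

Sequential free energies add, so n₃E°₃ = n₁E°₁ + n₂E°₂.
With n₃ = 2, and the known step contributing 1×(+0.15) V, the unknown satisfies 1·E° = 2×(+0.335) − 1×(+0.15) = +0.520.
E° = +0.520 / 1 = +0.520 V.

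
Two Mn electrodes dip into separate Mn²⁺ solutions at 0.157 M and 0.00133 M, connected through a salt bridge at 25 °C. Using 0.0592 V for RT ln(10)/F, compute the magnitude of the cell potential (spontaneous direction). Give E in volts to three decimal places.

+0.061 V

For a concentration cell E°cell = 0. The 0.157 M side is the cathode (reduction is favoured where [Mn²⁺] is higher).
With n = 2, E = −(0.0592/2) log([Mn²⁺]ₐₙ/[Mn²⁺]꜀ₐₜ) = −(0.0592/2) log(0.00133/0.157) = −(0.0592/2)(-2.072) = +0.061 V.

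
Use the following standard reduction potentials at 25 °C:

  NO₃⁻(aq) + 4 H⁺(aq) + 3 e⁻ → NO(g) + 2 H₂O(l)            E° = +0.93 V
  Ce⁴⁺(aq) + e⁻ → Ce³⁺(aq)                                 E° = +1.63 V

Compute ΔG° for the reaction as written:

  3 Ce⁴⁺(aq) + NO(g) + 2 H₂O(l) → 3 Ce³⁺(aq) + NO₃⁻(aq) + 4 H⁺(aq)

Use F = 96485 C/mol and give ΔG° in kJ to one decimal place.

As written, Ce⁴⁺/Ce³⁺ is reduced (cathode) and NO₃⁻/NO is oxidised (anode), so E°cell = (+1.63) − (+0.93) = +0.70 V.
Balancing electrons gives n = 3.
ΔG° = −nFE° = −(3)(96485)(+0.70) = -202,618 J = -202.6 kJ.

-202.6 kJ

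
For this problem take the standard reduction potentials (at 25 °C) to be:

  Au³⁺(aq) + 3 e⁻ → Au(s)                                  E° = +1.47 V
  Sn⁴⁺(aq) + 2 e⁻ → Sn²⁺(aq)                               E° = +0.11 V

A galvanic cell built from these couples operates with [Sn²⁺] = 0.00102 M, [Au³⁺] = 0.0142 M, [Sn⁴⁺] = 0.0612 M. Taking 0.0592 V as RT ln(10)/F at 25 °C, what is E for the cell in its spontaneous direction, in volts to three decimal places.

Au³⁺/Au is the cathode (higher E°), Sn⁴⁺/Sn²⁺ the anode: E°cell = +1.47 − (+0.11) = +1.36 V, n = 6.
Overall: 2 Au³⁺(aq) + 3 Sn²⁺(aq) → 2 Au(s) + 3 Sn⁴⁺(aq)
Q = [Sn⁴⁺]^3 / ([Au³⁺]^2·[Sn²⁺]^3); log Q = 9.030.
E = E° − (0.0592/n) log Q = +1.36 − (0.0592/6)(9.030) = +1.271 V.

+1.271 V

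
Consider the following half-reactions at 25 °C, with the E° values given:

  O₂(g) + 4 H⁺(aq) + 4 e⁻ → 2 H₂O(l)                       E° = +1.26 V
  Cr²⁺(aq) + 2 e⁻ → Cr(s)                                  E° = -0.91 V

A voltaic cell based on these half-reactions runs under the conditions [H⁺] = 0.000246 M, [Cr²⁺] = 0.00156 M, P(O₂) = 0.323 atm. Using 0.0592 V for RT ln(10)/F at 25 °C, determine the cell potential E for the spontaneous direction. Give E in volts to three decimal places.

O₂/H₂O is the cathode (higher E°), Cr²⁺/Cr the anode: E°cell = +1.26 − (-0.91) = +2.17 V, n = 4.
Overall: O₂(g) + 4 H⁺(aq) + 2 Cr(s) → 2 H₂O(l) + 2 Cr²⁺(aq)
Q = [Cr²⁺]^2 / (P(O₂)·[H⁺]^4); log Q = 9.313.
E = E° − (0.0592/n) log Q = +2.17 − (0.0592/4)(9.313) = +2.032 V.

+2.032 V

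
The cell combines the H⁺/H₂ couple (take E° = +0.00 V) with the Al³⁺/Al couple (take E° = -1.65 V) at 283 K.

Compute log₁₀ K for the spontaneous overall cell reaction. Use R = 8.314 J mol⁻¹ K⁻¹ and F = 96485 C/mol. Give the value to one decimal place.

Cathode: H⁺/H₂; anode: Al³⁺/Al. E°cell = (+0.00) − (-1.65) = +1.65 V, with n = 6.
ΔG° = −nFE° = −RT ln K, so ln K = nFE°/(RT) = (6)(96485)(+1.65) / ((8.314)(283)) = 405.974.
log₁₀ K = 405.974 / ln 10 = 176.3.

176.3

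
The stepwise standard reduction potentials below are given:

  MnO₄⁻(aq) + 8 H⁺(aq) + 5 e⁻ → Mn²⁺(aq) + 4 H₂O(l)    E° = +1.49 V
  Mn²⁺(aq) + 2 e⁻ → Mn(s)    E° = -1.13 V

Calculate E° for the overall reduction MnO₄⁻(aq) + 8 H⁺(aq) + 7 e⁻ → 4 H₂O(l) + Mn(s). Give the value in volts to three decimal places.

+0.741 V

Since ΔG° = −nFE° is additive over sequential reductions, n₃E°₃ = n₁E°₁ + n₂E°₂.
E°₃ = (5×+1.49 + 2×-1.13) / 7 = (+5.190) / 7 = +0.741 V.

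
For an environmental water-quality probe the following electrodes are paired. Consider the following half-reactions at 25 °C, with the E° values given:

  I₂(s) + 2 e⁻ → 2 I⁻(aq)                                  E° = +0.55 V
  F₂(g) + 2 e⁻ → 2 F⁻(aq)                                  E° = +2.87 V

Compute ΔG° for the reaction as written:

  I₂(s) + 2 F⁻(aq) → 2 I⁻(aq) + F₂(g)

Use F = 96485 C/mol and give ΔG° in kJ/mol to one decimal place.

As written, I₂/I⁻ is reduced (cathode) and F₂/F⁻ is oxidised (anode), so E°cell = (+0.55) − (+2.87) = -2.32 V.
Balancing electrons gives n = 2.
ΔG° = −nFE° = −(2)(96485)(-2.32) = 447,690 J = +447.7 kJ/mol.

+447.7 kJ/mol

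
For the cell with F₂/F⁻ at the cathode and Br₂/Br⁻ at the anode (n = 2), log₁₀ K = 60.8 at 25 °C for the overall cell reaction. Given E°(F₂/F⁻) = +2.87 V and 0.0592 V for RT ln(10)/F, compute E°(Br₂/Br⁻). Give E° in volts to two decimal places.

+1.07 V

E°cell = (0.0592/n)·log K = (0.0592/2)(60.8) = +1.800 V.
Since F₂/F⁻ is the cathode and Br₂/Br⁻ the anode, E°cell = E°(F₂/F⁻) − E°(Br₂/Br⁻).
So E°(Br₂/Br⁻) = E°(F₂/F⁻) − E°cell = (+2.87) − (+1.800) = +1.07 V.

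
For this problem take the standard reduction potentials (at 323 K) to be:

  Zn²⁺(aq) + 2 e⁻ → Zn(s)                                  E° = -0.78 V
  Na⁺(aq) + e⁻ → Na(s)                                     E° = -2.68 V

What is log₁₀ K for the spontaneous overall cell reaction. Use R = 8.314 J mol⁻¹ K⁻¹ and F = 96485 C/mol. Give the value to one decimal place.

59.3

Cathode: Zn²⁺/Zn; anode: Na⁺/Na. E°cell = (-0.78) − (-2.68) = +1.90 V, with n = 2.
ΔG° = −nFE° = −RT ln K, so ln K = nFE°/(RT) = (2)(96485)(+1.90) / ((8.314)(323)) = 136.531.
log₁₀ K = 136.531 / ln 10 = 59.3.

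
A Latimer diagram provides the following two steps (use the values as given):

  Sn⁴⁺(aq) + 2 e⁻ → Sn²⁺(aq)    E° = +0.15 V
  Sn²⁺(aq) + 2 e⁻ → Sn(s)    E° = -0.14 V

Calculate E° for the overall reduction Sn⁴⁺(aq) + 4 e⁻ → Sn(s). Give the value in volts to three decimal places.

+0.005 V

Since ΔG° = −nFE° is additive over sequential reductions, n₃E°₃ = n₁E°₁ + n₂E°₂.
E°₃ = (2×+0.15 + 2×-0.14) / 4 = (+0.020) / 4 = +0.005 V.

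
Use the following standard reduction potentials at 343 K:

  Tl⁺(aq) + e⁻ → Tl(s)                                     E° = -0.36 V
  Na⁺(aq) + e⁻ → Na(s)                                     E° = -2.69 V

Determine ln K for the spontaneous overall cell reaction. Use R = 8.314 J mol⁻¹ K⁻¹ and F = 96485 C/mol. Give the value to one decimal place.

78.8

Cathode: Tl⁺/Tl; anode: Na⁺/Na. E°cell = (-0.36) − (-2.69) = +2.33 V, with n = 1.
ΔG° = −nFE° = −RT ln K, so ln K = nFE°/(RT) = (1)(96485)(+2.33) / ((8.314)(343)) = 78.834.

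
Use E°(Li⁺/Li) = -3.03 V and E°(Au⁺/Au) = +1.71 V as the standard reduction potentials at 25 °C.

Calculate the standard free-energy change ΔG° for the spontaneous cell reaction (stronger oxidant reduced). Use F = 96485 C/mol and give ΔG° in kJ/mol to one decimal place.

-457.3 kJ/mol

Au⁺/Au (E° = +1.71 V) is the cathode; Li⁺/Li (E° = -3.03 V) is the anode, so E°cell = +4.74 V.
Balancing electrons gives n = 1 (lcm of 1 and 1).
ΔG° = −nFE° = −(1)(96485)(+4.74) = -457,339 J = -457.3 kJ/mol.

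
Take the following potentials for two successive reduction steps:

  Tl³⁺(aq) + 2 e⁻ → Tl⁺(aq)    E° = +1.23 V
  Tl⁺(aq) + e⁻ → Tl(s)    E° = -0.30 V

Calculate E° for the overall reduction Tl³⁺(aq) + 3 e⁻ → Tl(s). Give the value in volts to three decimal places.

Adding the free-energy changes (−nFE°) of the two steps gives −n₃FE°₃ = −n₁FE°₁ − n₂FE°₂.
E°₃ = (2×+1.23 + 1×-0.30) / 3 = (+2.160) / 3 = +0.720 V.
Simply averaging or adding the two E° values would be wrong; the electron-weighted sum is required.

+0.720 V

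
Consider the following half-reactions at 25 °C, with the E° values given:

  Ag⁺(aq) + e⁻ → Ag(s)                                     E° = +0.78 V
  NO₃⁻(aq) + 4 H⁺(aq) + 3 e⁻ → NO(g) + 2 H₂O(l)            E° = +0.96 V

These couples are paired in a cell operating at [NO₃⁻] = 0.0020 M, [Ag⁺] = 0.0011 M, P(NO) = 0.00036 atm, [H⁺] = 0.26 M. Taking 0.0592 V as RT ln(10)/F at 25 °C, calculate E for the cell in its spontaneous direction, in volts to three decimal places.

+0.324 V

NO₃⁻/NO is the cathode (higher E°), Ag⁺/Ag the anode: E°cell = +0.96 − (+0.78) = +0.18 V, n = 3.
Overall: NO₃⁻(aq) + 4 H⁺(aq) + 3 Ag(s) → NO(g) + 2 H₂O(l) + 3 Ag⁺(aq)
Q = P(NO)·[Ag⁺]^3 / ([NO₃⁻]·[H⁺]^4); log Q = -7.280.
E = E° − (0.0592/n) log Q = +0.18 − (0.0592/3)(-7.280) = +0.324 V.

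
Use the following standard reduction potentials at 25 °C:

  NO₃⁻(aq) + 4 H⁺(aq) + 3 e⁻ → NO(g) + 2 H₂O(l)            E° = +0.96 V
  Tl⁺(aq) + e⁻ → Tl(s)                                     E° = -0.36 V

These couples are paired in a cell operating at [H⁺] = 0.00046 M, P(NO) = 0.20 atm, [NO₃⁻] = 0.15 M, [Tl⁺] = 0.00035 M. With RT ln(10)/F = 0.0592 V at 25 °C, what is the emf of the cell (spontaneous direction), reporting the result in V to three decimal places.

NO₃⁻/NO is the cathode (higher E°), Tl⁺/Tl the anode: E°cell = +0.96 − (-0.36) = +1.32 V, n = 3.
Overall: NO₃⁻(aq) + 4 H⁺(aq) + 3 Tl(s) → NO(g) + 2 H₂O(l) + 3 Tl⁺(aq)
Q = P(NO)·[Tl⁺]^3 / ([NO₃⁻]·[H⁺]^4); log Q = 3.106.
E = E° − (0.0592/n) log Q = +1.32 − (0.0592/3)(3.106) = +1.259 V.

+1.259 V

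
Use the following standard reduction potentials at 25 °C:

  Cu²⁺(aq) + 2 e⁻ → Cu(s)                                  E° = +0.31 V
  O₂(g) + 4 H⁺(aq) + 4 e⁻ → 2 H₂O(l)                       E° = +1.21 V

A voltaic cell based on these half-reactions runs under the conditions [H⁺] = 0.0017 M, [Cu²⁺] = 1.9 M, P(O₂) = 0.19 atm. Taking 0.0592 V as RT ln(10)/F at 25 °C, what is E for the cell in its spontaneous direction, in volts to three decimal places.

+0.717 V

O₂/H₂O is the cathode (higher E°), Cu²⁺/Cu the anode: E°cell = +1.21 − (+0.31) = +0.90 V, n = 4.
Overall: O₂(g) + 4 H⁺(aq) + 2 Cu(s) → 2 H₂O(l) + 2 Cu²⁺(aq)
Q = [Cu²⁺]^2 / (P(O₂)·[H⁺]^4); log Q = 12.357.
E = E° − (0.0592/n) log Q = +0.90 − (0.0592/4)(12.357) = +0.717 V.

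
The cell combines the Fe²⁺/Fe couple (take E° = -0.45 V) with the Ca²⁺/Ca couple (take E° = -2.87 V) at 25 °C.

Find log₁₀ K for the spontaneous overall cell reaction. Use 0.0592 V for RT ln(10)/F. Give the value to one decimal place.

Cathode: Fe²⁺/Fe; anode: Ca²⁺/Ca. E°cell = +2.42 V, n = 2.
log K = nE°cell / 0.0592 = (2)(+2.42) / 0.0592 = 81.8.

81.8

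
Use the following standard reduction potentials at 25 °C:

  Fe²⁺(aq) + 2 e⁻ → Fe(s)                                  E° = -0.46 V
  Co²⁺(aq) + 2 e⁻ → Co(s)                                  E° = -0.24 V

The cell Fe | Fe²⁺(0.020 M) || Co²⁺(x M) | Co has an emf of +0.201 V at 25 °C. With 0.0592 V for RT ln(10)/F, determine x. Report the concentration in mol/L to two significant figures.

Co²⁺/Co is the cathode, Fe²⁺/Fe the anode: E°cell = +0.22 V, n = 2.
Overall reaction: Co²⁺(aq) + Fe(s) → Co(s) + Fe²⁺(aq); Q = [Fe²⁺]^1/[Co²⁺]^1.
From E = E° − (0.0592/n) log Q: log Q = (E° − E)·n/0.0592 = (+0.22 − (+0.201))·2/0.0592 = 0.6419.
So 1·log[Co²⁺] = 1·log(0.02) − log Q = -1.6990 − (0.6419) = -2.3409; [Co²⁺] = 10^(-2.3409) ≈ 0.0046 M.

0.0046 M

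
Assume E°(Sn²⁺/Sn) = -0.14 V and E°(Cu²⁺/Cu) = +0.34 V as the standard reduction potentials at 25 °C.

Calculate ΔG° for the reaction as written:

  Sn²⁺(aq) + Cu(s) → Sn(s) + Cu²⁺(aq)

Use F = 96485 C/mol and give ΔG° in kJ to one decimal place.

+92.6 kJ

As written, Sn²⁺/Sn is reduced (cathode) and Cu²⁺/Cu is oxidised (anode), so E°cell = (-0.14) − (+0.34) = -0.48 V.
Balancing electrons gives n = 2.
ΔG° = −nFE° = −(2)(96485)(-0.48) = 92,626 J = +92.6 kJ.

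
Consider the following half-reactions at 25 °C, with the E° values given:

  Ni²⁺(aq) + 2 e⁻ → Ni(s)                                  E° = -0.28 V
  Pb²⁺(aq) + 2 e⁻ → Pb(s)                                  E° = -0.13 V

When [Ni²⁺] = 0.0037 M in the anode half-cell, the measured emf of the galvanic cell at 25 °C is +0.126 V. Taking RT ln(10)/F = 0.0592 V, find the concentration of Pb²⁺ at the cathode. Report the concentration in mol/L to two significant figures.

0.00057 M

Pb²⁺/Pb is the cathode, Ni²⁺/Ni the anode: E°cell = +0.15 V, n = 2.
Overall reaction: Pb²⁺(aq) + Ni(s) → Pb(s) + Ni²⁺(aq); Q = [Ni²⁺]^1/[Pb²⁺]^1.
From E = E° − (0.0592/n) log Q: log Q = (E° − E)·n/0.0592 = (+0.15 − (+0.126))·2/0.0592 = 0.8108.
So 1·log[Pb²⁺] = 1·log(0.0037) − log Q = -2.4318 − (0.8108) = -3.2426; [Pb²⁺] = 10^(-3.2426) ≈ 0.00057 M.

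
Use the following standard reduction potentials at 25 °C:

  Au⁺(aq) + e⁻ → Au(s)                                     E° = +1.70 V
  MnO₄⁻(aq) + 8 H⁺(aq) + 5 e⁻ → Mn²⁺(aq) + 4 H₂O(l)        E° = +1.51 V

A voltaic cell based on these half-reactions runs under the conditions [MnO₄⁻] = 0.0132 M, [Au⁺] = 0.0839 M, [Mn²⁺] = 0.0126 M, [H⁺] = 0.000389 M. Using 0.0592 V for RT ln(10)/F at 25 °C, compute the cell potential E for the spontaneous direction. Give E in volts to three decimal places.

+0.449 V

Au⁺/Au is the cathode (higher E°), MnO₄⁻/Mn²⁺ the anode: E°cell = +1.70 − (+1.51) = +0.19 V, n = 5.
Overall: 5 Au⁺(aq) + Mn²⁺(aq) + 4 H₂O(l) → 5 Au(s) + MnO₄⁻(aq) + 8 H⁺(aq)
Q = [MnO₄⁻]·[H⁺]^8 / ([Au⁺]^5·[Mn²⁺]); log Q = -21.879.
E = E° − (0.0592/n) log Q = +0.19 − (0.0592/5)(-21.879) = +0.449 V.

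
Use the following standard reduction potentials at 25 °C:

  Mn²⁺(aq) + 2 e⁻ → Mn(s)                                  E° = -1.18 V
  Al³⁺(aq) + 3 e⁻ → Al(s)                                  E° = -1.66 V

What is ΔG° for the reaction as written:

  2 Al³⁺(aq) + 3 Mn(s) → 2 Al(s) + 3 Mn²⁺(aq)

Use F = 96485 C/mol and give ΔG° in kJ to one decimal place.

As written, Al³⁺/Al is reduced (cathode) and Mn²⁺/Mn is oxidised (anode), so E°cell = (-1.66) − (-1.18) = -0.48 V.
Balancing electrons gives n = 6.
ΔG° = −nFE° = −(6)(96485)(-0.48) = 277,877 J = +277.9 kJ.

+277.9 kJ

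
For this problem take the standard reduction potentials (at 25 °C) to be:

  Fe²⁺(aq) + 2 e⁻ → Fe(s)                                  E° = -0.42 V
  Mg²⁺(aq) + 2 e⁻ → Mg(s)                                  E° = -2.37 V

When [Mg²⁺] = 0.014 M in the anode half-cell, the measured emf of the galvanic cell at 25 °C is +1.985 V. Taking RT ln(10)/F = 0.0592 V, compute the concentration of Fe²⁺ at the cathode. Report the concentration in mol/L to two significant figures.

0.21 M

Fe²⁺/Fe is the cathode, Mg²⁺/Mg the anode: E°cell = +1.95 V, n = 2.
Overall reaction: Fe²⁺(aq) + Mg(s) → Fe(s) + Mg²⁺(aq); Q = [Mg²⁺]^1/[Fe²⁺]^1.
From E = E° − (0.0592/n) log Q: log Q = (E° − E)·n/0.0592 = (+1.95 − (+1.985))·2/0.0592 = -1.1824.
So 1·log[Fe²⁺] = 1·log(0.014) − log Q = -1.8539 − (-1.1824) = -0.6715; [Fe²⁺] = 10^(-0.6715) ≈ 0.21 M.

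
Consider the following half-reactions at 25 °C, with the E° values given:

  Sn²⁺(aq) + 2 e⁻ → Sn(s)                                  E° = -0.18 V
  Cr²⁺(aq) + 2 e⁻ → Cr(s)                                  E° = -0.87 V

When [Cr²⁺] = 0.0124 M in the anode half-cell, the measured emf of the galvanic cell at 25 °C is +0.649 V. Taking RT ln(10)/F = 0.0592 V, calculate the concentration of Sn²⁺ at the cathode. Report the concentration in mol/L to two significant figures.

0.00051 M

Sn²⁺/Sn is the cathode, Cr²⁺/Cr the anode: E°cell = +0.69 V, n = 2.
Overall reaction: Sn²⁺(aq) + Cr(s) → Sn(s) + Cr²⁺(aq); Q = [Cr²⁺]^1/[Sn²⁺]^1.
From E = E° − (0.0592/n) log Q: log Q = (E° − E)·n/0.0592 = (+0.69 − (+0.649))·2/0.0592 = 1.3851.
So 1·log[Sn²⁺] = 1·log(0.0124) − log Q = -1.9066 − (1.3851) = -3.2917; [Sn²⁺] = 10^(-3.2917) ≈ 0.00051 M.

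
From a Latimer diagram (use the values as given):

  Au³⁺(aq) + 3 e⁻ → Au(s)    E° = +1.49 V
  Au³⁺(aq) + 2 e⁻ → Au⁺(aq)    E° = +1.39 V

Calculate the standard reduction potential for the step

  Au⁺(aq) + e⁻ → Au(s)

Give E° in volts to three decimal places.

Sequential free energies add, so n₃E°₃ = n₁E°₁ + n₂E°₂.
With n₃ = 3, and the known step contributing 2×(+1.39) V, the unknown satisfies 1·E° = 3×(+1.49) − 2×(+1.39) = +1.690.
E° = +1.690 / 1 = +1.690 V.

+1.690 V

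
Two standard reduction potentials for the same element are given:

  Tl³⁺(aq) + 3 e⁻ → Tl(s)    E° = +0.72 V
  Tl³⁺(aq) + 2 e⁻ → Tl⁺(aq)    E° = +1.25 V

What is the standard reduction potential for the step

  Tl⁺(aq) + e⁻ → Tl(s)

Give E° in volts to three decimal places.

Sequential free energies add, so n₃E°₃ = n₁E°₁ + n₂E°₂.
With n₃ = 3, and the known step contributing 2×(+1.25) V, the unknown satisfies 1·E° = 3×(+0.72) − 2×(+1.25) = -0.340.
E° = -0.340 / 1 = -0.340 V.

-0.340 V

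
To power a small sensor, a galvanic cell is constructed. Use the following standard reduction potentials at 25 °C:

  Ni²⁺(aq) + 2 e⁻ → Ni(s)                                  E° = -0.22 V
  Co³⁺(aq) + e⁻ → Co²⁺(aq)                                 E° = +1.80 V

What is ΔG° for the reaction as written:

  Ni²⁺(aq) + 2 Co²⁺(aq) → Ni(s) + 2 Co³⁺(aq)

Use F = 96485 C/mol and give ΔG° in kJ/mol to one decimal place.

+389.8 kJ/mol

As written, Ni²⁺/Ni is reduced (cathode) and Co³⁺/Co²⁺ is oxidised (anode), so E°cell = (-0.22) − (+1.80) = -2.02 V.
Balancing electrons gives n = 2.
ΔG° = −nFE° = −(2)(96485)(-2.02) = 389,799 J = +389.8 kJ/mol.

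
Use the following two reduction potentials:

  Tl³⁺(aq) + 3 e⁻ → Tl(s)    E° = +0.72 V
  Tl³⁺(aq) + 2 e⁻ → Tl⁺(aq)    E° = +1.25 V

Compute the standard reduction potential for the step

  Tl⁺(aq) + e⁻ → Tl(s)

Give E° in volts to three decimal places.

Sequential free energies add, so n₃E°₃ = n₁E°₁ + n₂E°₂.
With n₃ = 3, and the known step contributing 2×(+1.25) V, the unknown satisfies 1·E° = 3×(+0.72) − 2×(+1.25) = -0.340.
E° = -0.340 / 1 = -0.340 V.

-0.340 V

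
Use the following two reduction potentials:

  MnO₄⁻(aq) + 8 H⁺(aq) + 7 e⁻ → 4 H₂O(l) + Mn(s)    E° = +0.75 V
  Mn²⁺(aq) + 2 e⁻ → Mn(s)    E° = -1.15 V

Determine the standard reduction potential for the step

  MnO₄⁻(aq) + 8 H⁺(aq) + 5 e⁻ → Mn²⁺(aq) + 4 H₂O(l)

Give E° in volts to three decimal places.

Sequential free energies add, so n₃E°₃ = n₁E°₁ + n₂E°₂.
With n₃ = 7, and the known step contributing 2×(-1.15) V, the unknown satisfies 5·E° = 7×(+0.75) − 2×(-1.15) = +7.550.
E° = +7.550 / 5 = +1.510 V.

+1.510 V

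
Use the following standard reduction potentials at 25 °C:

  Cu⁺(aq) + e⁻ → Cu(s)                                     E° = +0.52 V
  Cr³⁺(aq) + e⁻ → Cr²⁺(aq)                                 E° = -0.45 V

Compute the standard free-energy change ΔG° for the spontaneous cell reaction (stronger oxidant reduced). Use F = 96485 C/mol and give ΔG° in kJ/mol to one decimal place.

Cu⁺/Cu (E° = +0.52 V) is the cathode; Cr³⁺/Cr²⁺ (E° = -0.45 V) is the anode, so E°cell = +0.97 V.
Balancing electrons gives n = 1 (lcm of 1 and 1).
ΔG° = −nFE° = −(1)(96485)(+0.97) = -93,590 J = -93.6 kJ/mol.

-93.6 kJ/mol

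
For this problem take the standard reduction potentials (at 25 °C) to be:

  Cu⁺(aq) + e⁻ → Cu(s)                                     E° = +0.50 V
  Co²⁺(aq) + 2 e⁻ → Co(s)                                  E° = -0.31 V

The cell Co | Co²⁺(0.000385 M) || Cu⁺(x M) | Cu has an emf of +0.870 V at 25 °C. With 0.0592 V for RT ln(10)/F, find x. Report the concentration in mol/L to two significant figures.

Cu⁺/Cu is the cathode, Co²⁺/Co the anode: E°cell = +0.81 V, n = 2.
Overall reaction: 2 Cu⁺(aq) + Co(s) → 2 Cu(s) + Co²⁺(aq); Q = [Co²⁺]^1/[Cu⁺]^2.
From E = E° − (0.0592/n) log Q: log Q = (E° − E)·n/0.0592 = (+0.81 − (+0.870))·2/0.0592 = -2.0270.
So 2·log[Cu⁺] = 1·log(0.000385) − log Q = -3.4145 − (-2.0270) = -1.3875; log[Cu⁺] = -1.3875 / 2 = -0.6937; [Cu⁺] = 10^(-0.6937) ≈ 0.20 M.

0.20 M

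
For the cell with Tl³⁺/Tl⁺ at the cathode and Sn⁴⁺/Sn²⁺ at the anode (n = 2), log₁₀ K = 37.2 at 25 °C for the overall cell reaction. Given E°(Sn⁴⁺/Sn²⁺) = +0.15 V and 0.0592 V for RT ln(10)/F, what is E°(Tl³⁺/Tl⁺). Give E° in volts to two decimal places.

E°cell = (0.0592/n)·log K = (0.0592/2)(37.2) = +1.101 V.
Since Tl³⁺/Tl⁺ is the cathode and Sn⁴⁺/Sn²⁺ the anode, E°cell = E°(Tl³⁺/Tl⁺) − E°(Sn⁴⁺/Sn²⁺).
So E°(Tl³⁺/Tl⁺) = E°cell + E°(Sn⁴⁺/Sn²⁺) = +1.101 + (+0.15) = +1.25 V.

+1.25 V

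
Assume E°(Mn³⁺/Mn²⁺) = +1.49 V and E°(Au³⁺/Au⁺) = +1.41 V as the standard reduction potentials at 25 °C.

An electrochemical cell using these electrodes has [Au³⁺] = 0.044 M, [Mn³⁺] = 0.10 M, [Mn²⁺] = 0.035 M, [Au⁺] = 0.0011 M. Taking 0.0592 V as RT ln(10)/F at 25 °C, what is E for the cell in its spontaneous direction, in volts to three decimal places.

+0.060 V

Mn³⁺/Mn²⁺ is the cathode (higher E°), Au³⁺/Au⁺ the anode: E°cell = +1.49 − (+1.41) = +0.08 V, n = 2.
Overall: 2 Mn³⁺(aq) + Au⁺(aq) → 2 Mn²⁺(aq) + Au³⁺(aq)
Q = [Mn²⁺]^2·[Au³⁺] / ([Mn³⁺]^2·[Au⁺]); log Q = 0.690.
E = E° − (0.0592/n) log Q = +0.08 − (0.0592/2)(0.690) = +0.060 V.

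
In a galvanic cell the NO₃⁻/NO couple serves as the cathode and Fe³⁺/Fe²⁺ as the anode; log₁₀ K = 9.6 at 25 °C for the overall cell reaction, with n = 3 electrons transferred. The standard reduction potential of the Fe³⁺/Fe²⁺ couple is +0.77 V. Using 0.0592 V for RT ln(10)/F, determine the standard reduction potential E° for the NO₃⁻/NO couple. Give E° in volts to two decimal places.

+0.96 V

E°cell = (0.0592/n)·log K = (0.0592/3)(9.6) = +0.189 V.
Since NO₃⁻/NO is the cathode and Fe³⁺/Fe²⁺ the anode, E°cell = E°(NO₃⁻/NO) − E°(Fe³⁺/Fe²⁺).
So E°(NO₃⁻/NO) = E°cell + E°(Fe³⁺/Fe²⁺) = +0.189 + (+0.77) = +0.96 V.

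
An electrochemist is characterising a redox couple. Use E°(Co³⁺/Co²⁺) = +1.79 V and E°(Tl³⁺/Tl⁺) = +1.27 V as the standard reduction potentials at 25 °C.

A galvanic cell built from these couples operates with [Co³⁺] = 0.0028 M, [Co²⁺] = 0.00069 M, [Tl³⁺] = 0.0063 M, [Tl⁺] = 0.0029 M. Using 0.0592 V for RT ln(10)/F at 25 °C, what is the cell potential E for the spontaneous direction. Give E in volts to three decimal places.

Co³⁺/Co²⁺ is the cathode (higher E°), Tl³⁺/Tl⁺ the anode: E°cell = +1.79 − (+1.27) = +0.52 V, n = 2.
Overall: 2 Co³⁺(aq) + Tl⁺(aq) → 2 Co²⁺(aq) + Tl³⁺(aq)
Q = [Co²⁺]^2·[Tl³⁺] / ([Co³⁺]^2·[Tl⁺]); log Q = -0.880.
E = E° − (0.0592/n) log Q = +0.52 − (0.0592/2)(-0.880) = +0.546 V.

+0.546 V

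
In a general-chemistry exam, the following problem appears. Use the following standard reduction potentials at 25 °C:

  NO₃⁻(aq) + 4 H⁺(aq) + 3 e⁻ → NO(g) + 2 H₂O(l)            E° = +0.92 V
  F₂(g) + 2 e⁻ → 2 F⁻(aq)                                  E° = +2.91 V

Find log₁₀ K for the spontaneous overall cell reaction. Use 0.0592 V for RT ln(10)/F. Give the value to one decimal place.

201.7

Cathode: F₂/F⁻; anode: NO₃⁻/NO. E°cell = +1.99 V, n = 6.
log K = nE°cell / 0.0592 = (6)(+1.99) / 0.0592 = 201.7.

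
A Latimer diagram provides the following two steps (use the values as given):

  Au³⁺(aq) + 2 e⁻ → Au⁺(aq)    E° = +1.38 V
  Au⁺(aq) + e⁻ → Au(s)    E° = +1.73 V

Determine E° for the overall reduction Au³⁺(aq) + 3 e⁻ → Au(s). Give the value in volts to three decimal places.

+1.497 V

Since ΔG° = −nFE° is additive over sequential reductions, n₃E°₃ = n₁E°₁ + n₂E°₂.
E°₃ = (2×+1.38 + 1×+1.73) / 3 = (+4.490) / 3 = +1.497 V.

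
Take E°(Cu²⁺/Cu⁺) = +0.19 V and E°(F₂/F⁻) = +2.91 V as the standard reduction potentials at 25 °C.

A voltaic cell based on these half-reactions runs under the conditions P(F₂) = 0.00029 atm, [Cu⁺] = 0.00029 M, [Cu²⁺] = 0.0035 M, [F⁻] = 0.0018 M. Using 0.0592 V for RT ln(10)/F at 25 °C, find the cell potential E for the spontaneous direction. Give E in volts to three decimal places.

+2.714 V

F₂/F⁻ is the cathode (higher E°), Cu²⁺/Cu⁺ the anode: E°cell = +2.91 − (+0.19) = +2.72 V, n = 2.
Overall: F₂(g) + 2 Cu⁺(aq) → 2 F⁻(aq) + 2 Cu²⁺(aq)
Q = [F⁻]^2·[Cu²⁺]^2 / (P(F₂)·[Cu⁺]^2); log Q = 0.211.
E = E° − (0.0592/n) log Q = +2.72 − (0.0592/2)(0.211) = +2.714 V.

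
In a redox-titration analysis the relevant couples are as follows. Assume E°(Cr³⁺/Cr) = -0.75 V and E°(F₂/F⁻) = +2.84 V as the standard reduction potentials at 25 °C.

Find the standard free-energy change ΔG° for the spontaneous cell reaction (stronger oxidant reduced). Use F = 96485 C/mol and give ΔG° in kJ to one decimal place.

-2078.3 kJ

F₂/F⁻ (E° = +2.84 V) is the cathode; Cr³⁺/Cr (E° = -0.75 V) is the anode, so E°cell = +3.59 V.
Balancing electrons gives n = 6 (lcm of 2 and 3).
ΔG° = −nFE° = −(6)(96485)(+3.59) = -2,078,287 J = -2078.3 kJ.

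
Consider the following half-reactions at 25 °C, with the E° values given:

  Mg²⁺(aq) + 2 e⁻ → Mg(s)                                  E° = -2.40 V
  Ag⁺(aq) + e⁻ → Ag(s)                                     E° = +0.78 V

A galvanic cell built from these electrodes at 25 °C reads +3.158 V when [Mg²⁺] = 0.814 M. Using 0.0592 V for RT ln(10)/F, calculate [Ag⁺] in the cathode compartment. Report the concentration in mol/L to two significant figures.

0.38 M

Ag⁺/Ag is the cathode, Mg²⁺/Mg the anode: E°cell = +3.18 V, n = 2.
Overall reaction: 2 Ag⁺(aq) + Mg(s) → 2 Ag(s) + Mg²⁺(aq); Q = [Mg²⁺]^1/[Ag⁺]^2.
From E = E° − (0.0592/n) log Q: log Q = (E° − E)·n/0.0592 = (+3.18 − (+3.158))·2/0.0592 = 0.7432.
So 2·log[Ag⁺] = 1·log(0.814) − log Q = -0.0894 − (0.7432) = -0.8326; log[Ag⁺] = -0.8326 / 2 = -0.4163; [Ag⁺] = 10^(-0.4163) ≈ 0.38 M.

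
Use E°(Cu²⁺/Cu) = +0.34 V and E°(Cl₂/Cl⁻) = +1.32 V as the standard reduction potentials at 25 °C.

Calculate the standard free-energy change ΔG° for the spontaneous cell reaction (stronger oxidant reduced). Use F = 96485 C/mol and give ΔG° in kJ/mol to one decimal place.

Cl₂/Cl⁻ (E° = +1.32 V) is the cathode; Cu²⁺/Cu (E° = +0.34 V) is the anode, so E°cell = +0.98 V.
Balancing electrons gives n = 2 (lcm of 2 and 2).
ΔG° = −nFE° = −(2)(96485)(+0.98) = -189,111 J = -189.1 kJ/mol.

-189.1 kJ/mol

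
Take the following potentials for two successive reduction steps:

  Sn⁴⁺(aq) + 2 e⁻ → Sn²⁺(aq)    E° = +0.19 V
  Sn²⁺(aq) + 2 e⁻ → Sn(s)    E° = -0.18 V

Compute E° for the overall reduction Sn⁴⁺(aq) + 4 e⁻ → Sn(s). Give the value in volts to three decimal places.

+0.005 V

Since ΔG° = −nFE° is additive over sequential reductions, n₃E°₃ = n₁E°₁ + n₂E°₂.
E°₃ = (2×+0.19 + 2×-0.18) / 4 = (+0.020) / 4 = +0.005 V.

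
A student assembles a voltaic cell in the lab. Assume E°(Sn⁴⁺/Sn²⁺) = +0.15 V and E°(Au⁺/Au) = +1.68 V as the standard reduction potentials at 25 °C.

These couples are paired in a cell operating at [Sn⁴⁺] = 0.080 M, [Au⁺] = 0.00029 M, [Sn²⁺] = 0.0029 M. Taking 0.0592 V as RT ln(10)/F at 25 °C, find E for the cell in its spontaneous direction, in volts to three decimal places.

Au⁺/Au is the cathode (higher E°), Sn⁴⁺/Sn²⁺ the anode: E°cell = +1.68 − (+0.15) = +1.53 V, n = 2.
Overall: 2 Au⁺(aq) + Sn²⁺(aq) → 2 Au(s) + Sn⁴⁺(aq)
Q = [Sn⁴⁺] / ([Au⁺]^2·[Sn²⁺]); log Q = 8.516.
E = E° − (0.0592/n) log Q = +1.53 − (0.0592/2)(8.516) = +1.278 V.

+1.278 V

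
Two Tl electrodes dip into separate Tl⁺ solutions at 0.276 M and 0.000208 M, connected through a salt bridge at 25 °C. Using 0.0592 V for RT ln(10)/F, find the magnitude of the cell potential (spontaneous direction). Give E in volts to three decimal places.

For a concentration cell E°cell = 0. The 0.276 M side is the cathode (reduction is favoured where [Tl⁺] is higher).
With n = 1, E = −(0.0592/1) log([Tl⁺]ₐₙ/[Tl⁺]꜀ₐₜ) = −(0.0592/1) log(0.000208/0.276) = −(0.0592/1)(-3.123) = +0.185 V.

+0.185 V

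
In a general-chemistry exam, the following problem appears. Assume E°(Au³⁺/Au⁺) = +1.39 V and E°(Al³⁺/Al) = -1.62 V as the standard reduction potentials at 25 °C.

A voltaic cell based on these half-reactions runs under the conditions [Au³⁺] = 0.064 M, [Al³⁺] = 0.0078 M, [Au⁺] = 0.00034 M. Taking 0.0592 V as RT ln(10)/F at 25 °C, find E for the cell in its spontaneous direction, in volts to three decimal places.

+3.119 V

Au³⁺/Au⁺ is the cathode (higher E°), Al³⁺/Al the anode: E°cell = +1.39 − (-1.62) = +3.01 V, n = 6.
Overall: 3 Au³⁺(aq) + 2 Al(s) → 3 Au⁺(aq) + 2 Al³⁺(aq)
Q = [Au⁺]^3·[Al³⁺]^2 / ([Au³⁺]^3); log Q = -11.040.
E = E° − (0.0592/n) log Q = +3.01 − (0.0592/6)(-11.040) = +3.119 V.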